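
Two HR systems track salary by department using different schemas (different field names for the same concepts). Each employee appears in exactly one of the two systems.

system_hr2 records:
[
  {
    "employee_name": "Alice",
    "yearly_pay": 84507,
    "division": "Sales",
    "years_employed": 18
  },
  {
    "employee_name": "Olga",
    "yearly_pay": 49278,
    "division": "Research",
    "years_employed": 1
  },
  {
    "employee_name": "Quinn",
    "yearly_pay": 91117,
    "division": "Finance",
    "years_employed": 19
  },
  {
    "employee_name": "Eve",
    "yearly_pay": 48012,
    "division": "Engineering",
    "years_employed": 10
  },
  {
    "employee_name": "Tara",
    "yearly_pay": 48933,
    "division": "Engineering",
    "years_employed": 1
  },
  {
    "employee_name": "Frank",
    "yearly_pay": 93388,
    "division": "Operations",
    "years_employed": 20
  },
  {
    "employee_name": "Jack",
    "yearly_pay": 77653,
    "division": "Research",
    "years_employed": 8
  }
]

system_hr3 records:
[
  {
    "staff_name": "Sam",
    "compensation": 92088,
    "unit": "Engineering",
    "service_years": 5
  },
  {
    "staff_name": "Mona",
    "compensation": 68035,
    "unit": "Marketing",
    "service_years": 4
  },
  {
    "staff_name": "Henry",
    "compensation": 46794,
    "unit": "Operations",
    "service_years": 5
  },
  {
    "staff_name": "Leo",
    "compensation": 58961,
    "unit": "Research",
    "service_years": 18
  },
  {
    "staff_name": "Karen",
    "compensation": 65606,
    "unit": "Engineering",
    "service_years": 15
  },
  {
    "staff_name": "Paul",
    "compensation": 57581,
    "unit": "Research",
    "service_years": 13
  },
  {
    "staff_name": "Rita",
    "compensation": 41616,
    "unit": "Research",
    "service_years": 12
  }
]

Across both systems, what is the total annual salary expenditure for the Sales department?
84507

Schema mappings:
- "division" (system_hr2) = "unit" (system_hr3) = department
- "yearly_pay" (system_hr2) = "compensation" (system_hr3) = salary

Sales salaries from system_hr2: 84507
Sales salaries from system_hr3: 0

Total: 84507 + 0 = 84507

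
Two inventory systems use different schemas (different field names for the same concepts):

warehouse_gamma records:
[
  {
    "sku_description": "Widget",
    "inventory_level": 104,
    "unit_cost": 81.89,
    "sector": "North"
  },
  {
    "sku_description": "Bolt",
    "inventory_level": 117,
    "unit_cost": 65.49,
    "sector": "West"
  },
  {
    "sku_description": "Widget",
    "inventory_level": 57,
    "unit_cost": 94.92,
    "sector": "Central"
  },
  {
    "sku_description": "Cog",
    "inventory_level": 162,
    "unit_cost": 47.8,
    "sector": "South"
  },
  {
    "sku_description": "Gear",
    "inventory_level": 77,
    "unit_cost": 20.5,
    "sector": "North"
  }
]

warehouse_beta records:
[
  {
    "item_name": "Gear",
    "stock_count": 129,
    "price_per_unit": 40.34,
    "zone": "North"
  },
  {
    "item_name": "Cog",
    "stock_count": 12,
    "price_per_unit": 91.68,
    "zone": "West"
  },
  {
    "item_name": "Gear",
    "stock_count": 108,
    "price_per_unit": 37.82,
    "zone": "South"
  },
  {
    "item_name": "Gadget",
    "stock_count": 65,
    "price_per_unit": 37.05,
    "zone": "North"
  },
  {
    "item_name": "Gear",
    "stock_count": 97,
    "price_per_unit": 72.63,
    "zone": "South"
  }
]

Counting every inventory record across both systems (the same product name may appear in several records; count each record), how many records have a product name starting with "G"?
5

Schema mapping: "sku_description" (warehouse_gamma) = "item_name" (warehouse_beta) = product name

Records with product name starting with "G" in warehouse_gamma: 1
Records with product name starting with "G" in warehouse_beta: 4

Total: 1 + 4 = 5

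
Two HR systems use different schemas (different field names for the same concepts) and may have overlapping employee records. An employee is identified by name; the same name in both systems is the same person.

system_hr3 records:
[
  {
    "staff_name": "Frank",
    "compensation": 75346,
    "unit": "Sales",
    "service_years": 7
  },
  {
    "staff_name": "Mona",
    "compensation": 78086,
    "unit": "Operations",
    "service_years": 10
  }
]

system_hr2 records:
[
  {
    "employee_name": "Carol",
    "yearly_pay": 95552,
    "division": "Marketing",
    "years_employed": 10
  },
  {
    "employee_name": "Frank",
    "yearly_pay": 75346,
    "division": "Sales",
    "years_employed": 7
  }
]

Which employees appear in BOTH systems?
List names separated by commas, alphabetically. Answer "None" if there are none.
Frank

Schema mapping: "staff_name" (system_hr3) = "employee_name" (system_hr2) = employee name

Names in system_hr3: ['Frank', 'Mona']
Names in system_hr2: ['Carol', 'Frank']

Intersection: ['Frank']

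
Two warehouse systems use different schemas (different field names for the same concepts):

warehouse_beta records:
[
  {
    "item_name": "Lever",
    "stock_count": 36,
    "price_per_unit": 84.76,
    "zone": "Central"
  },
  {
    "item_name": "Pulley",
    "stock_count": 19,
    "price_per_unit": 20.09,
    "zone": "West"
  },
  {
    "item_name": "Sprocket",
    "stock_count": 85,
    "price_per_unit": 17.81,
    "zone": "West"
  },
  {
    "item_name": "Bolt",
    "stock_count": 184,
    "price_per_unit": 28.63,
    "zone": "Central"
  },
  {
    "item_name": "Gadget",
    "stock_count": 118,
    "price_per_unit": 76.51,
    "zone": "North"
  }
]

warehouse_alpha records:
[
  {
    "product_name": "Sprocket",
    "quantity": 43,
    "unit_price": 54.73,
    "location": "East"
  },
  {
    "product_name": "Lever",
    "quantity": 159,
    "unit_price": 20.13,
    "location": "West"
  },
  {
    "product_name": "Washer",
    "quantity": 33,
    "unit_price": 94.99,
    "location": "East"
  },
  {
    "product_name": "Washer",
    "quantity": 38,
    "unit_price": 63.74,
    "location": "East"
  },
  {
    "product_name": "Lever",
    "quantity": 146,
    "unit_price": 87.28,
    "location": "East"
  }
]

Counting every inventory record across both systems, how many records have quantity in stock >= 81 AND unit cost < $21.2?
2

Schema mappings:
- "stock_count" (warehouse_beta) = "quantity" (warehouse_alpha) = quantity
- "price_per_unit" (warehouse_beta) = "unit_price" (warehouse_alpha) = unit cost

Records meeting both conditions in warehouse_beta: 1
Records meeting both conditions in warehouse_alpha: 1

Total: 1 + 1 = 2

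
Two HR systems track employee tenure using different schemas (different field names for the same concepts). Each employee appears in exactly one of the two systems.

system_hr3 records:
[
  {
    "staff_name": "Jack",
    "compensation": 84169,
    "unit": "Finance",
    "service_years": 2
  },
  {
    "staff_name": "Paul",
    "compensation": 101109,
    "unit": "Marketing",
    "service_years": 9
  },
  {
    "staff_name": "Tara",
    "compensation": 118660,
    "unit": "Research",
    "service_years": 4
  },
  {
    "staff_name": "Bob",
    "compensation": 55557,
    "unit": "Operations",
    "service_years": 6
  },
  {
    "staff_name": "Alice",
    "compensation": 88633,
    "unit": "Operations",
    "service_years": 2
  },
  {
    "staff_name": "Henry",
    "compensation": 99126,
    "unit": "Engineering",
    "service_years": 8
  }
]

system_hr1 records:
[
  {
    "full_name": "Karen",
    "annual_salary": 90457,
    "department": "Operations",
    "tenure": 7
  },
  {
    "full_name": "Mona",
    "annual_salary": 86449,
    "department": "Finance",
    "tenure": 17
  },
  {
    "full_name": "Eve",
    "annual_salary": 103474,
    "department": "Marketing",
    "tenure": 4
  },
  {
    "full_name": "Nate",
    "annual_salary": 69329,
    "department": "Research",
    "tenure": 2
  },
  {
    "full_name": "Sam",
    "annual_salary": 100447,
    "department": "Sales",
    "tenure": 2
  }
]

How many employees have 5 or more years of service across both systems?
5

Reconcile schemas: "service_years" (system_hr3) = "tenure" (system_hr1) = years of service

From system_hr3: 3 employees with >= 5 years
From system_hr1: 2 employees with >= 5 years

Total: 3 + 2 = 5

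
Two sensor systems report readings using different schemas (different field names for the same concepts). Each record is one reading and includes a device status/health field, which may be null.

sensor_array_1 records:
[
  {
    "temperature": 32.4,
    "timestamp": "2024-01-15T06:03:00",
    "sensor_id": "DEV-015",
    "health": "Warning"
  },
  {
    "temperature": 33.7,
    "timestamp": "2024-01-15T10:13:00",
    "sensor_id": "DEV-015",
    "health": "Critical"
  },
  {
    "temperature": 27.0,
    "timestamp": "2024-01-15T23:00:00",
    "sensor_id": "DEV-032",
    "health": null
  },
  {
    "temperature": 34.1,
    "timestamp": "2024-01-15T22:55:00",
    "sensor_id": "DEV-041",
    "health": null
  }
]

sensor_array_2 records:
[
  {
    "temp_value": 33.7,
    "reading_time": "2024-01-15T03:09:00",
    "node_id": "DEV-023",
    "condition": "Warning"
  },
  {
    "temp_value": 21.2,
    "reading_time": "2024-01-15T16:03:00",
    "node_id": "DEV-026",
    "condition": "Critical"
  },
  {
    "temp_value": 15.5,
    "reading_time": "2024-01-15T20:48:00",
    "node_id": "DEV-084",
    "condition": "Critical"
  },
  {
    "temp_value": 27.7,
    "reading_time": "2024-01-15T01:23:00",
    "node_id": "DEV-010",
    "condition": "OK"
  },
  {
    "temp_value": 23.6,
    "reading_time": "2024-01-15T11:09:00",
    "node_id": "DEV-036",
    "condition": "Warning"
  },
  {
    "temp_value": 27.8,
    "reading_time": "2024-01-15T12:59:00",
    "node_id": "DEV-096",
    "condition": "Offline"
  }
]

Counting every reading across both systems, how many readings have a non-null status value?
8

Schema mapping: "health" (sensor_array_1) = "condition" (sensor_array_2) = status

Non-null in sensor_array_1: 2
Non-null in sensor_array_2: 6

Total non-null: 2 + 6 = 8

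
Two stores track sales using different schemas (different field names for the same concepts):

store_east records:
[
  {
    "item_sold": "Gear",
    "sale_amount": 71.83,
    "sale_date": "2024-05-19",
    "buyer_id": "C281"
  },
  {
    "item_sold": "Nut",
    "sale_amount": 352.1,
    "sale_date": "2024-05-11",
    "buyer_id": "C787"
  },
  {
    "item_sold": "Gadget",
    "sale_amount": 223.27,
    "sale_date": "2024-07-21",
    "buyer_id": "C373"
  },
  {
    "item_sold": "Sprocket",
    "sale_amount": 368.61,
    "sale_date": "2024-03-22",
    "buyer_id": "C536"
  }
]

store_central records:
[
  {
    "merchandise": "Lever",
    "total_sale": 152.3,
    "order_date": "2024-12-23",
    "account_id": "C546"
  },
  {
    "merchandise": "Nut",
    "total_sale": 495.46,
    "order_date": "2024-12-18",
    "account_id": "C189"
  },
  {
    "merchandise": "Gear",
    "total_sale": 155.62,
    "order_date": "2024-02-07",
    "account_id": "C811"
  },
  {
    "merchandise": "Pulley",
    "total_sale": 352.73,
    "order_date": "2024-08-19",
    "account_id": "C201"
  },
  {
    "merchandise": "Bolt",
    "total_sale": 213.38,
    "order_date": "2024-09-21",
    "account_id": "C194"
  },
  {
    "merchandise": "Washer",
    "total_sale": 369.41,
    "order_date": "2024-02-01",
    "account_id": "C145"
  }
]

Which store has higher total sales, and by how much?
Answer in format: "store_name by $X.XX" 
store_central by $723.09

Schema mapping: "sale_amount" (store_east) = "total_sale" (store_central) = sale amount

Total for store_east: 1015.81
Total for store_central: 1738.90

Difference: |1015.81 - 1738.90| = 723.09
store_central has higher sales by $723.09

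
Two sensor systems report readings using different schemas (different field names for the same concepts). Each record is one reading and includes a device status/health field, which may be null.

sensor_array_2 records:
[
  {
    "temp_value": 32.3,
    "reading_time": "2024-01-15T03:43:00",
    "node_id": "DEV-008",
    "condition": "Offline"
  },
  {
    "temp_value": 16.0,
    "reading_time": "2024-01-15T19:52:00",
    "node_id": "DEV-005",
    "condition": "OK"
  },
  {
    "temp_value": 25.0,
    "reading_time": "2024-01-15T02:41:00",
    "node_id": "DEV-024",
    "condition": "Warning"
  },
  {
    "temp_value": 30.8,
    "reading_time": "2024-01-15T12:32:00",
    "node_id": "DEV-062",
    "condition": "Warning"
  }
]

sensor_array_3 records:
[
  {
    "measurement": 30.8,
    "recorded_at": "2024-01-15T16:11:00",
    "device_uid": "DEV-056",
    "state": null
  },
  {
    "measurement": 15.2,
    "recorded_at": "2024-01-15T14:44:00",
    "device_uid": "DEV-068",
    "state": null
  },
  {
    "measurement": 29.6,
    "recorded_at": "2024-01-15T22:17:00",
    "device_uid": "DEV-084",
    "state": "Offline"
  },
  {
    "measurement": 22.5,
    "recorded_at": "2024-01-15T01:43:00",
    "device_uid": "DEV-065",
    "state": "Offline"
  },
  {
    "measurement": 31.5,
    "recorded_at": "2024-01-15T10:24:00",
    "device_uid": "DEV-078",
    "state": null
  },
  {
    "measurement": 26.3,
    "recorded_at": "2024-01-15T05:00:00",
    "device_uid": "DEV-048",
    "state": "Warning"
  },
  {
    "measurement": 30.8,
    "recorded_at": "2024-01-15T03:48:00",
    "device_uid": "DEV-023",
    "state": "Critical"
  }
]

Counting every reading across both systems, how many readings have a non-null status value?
8

Schema mapping: "condition" (sensor_array_2) = "state" (sensor_array_3) = status

Non-null in sensor_array_2: 4
Non-null in sensor_array_3: 4

Total non-null: 4 + 4 = 8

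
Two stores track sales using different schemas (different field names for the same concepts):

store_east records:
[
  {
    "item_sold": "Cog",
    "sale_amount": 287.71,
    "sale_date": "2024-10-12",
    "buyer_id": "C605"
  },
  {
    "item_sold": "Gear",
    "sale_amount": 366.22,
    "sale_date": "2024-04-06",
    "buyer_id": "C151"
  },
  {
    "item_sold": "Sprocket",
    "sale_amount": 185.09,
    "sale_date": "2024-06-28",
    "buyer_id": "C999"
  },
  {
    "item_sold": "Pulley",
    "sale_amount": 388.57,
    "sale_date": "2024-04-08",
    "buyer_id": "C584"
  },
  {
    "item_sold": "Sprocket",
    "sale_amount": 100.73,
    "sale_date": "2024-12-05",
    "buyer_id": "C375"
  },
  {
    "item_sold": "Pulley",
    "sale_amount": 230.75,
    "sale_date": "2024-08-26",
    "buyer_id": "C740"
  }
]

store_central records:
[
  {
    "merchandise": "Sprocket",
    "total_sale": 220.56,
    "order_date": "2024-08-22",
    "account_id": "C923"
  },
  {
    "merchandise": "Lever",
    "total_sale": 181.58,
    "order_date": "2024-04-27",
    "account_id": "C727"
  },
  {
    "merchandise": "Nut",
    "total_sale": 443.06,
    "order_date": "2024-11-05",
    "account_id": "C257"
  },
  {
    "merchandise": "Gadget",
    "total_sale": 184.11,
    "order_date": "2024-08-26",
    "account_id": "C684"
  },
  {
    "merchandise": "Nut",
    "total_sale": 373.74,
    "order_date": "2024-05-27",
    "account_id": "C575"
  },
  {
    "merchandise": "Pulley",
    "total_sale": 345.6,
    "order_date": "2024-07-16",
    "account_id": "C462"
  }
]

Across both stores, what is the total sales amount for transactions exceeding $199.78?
2656.21

Schema mapping: "sale_amount" (store_east) = "total_sale" (store_central) = sale amount

Sum of sales > $199.78 in store_east: 1273.25
Sum of sales > $199.78 in store_central: 1382.96

Total: 1273.25 + 1382.96 = 2656.21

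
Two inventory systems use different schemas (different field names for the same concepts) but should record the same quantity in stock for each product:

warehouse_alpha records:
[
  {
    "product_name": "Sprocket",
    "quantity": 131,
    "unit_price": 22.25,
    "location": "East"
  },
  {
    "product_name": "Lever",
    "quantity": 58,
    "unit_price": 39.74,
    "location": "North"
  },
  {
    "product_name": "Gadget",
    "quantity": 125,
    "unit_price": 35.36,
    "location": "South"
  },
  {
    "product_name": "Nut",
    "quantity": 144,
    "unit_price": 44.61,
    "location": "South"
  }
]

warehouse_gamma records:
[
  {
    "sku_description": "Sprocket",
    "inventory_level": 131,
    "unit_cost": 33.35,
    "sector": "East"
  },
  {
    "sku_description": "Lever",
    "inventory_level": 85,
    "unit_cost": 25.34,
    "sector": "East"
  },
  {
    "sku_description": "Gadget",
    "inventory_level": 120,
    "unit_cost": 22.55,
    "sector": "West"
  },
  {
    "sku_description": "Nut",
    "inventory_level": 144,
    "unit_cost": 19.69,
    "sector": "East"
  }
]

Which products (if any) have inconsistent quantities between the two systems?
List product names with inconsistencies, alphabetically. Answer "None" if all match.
Gadget, Lever

Schema mappings:
- "product_name" (warehouse_alpha) = "sku_description" (warehouse_gamma) = product name
- "quantity" (warehouse_alpha) = "inventory_level" (warehouse_gamma) = quantity

Comparison:
  Sprocket: 131 vs 131 - MATCH
  Lever: 58 vs 85 - MISMATCH
  Gadget: 125 vs 120 - MISMATCH
  Nut: 144 vs 144 - MATCH

Products with inconsistencies: Gadget, Lever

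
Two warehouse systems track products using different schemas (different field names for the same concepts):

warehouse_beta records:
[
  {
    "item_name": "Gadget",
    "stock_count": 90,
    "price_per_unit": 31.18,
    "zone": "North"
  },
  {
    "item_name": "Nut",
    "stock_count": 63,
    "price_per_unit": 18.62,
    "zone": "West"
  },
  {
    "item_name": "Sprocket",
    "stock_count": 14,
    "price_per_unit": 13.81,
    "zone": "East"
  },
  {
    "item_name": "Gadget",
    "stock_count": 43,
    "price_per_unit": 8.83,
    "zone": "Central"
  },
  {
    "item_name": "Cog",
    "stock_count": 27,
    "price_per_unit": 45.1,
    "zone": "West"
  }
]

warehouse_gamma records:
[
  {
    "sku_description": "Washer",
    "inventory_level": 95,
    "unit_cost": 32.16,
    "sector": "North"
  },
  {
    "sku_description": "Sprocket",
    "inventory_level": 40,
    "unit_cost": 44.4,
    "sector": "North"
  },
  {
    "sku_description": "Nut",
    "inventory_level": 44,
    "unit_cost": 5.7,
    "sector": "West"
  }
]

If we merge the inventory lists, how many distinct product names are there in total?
5

Schema mapping: "item_name" (warehouse_beta) = "sku_description" (warehouse_gamma) = product name

Products in warehouse_beta: ['Cog', 'Gadget', 'Nut', 'Sprocket']
Products in warehouse_gamma: ['Nut', 'Sprocket', 'Washer']

Union (unique products): ['Cog', 'Gadget', 'Nut', 'Sprocket', 'Washer']
Count: 5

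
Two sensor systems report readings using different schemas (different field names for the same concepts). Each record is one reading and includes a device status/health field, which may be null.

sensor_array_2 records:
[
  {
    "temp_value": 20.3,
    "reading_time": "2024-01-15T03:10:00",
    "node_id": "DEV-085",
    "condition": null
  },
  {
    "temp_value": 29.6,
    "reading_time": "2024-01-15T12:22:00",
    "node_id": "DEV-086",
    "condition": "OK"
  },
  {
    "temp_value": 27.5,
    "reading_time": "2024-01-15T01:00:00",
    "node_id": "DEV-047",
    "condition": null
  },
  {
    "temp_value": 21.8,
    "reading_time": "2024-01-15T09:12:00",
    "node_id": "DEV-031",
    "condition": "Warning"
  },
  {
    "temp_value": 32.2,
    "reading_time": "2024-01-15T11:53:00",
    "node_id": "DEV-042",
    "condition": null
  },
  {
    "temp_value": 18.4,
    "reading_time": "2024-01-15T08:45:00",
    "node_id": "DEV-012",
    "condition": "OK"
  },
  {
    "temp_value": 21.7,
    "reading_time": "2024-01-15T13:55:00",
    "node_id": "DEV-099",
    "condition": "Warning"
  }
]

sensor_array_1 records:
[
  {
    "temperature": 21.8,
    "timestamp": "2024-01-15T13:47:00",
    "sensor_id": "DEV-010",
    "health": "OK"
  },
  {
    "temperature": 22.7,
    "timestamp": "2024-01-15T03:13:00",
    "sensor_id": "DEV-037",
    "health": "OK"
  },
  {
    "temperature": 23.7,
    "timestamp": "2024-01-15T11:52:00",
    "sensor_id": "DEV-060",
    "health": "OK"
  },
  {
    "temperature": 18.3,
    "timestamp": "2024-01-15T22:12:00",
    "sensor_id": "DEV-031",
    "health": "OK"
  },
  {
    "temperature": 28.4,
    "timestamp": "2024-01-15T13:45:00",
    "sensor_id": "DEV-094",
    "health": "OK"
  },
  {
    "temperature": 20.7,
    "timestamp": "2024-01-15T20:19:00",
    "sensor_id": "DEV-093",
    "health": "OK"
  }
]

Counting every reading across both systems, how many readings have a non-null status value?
10

Schema mapping: "condition" (sensor_array_2) = "health" (sensor_array_1) = status

Non-null in sensor_array_2: 4
Non-null in sensor_array_1: 6

Total non-null: 4 + 6 = 10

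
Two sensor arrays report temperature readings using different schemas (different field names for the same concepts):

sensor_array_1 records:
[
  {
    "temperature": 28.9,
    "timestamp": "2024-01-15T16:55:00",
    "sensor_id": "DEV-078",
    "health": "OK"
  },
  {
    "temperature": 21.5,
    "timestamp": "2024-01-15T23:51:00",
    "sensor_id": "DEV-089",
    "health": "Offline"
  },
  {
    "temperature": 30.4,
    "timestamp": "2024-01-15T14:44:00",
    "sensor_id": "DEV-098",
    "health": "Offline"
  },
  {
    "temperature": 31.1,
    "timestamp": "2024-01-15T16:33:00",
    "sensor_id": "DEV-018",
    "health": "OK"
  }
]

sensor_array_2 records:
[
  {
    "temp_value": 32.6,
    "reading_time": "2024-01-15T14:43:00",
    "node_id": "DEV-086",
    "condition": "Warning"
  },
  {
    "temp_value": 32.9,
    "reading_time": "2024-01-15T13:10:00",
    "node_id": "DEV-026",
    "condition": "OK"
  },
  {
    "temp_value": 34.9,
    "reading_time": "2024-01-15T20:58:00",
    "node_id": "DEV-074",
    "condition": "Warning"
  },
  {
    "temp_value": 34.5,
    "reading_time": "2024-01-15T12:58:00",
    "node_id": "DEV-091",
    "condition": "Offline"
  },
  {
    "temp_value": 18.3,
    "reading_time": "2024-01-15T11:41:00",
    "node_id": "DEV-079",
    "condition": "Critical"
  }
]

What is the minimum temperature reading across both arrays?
18.3

Schema mapping: "temperature" (sensor_array_1) = "temp_value" (sensor_array_2) = temperature reading

Minimum in sensor_array_1: 21.5
Minimum in sensor_array_2: 18.3

Overall minimum: min(21.5, 18.3) = 18.3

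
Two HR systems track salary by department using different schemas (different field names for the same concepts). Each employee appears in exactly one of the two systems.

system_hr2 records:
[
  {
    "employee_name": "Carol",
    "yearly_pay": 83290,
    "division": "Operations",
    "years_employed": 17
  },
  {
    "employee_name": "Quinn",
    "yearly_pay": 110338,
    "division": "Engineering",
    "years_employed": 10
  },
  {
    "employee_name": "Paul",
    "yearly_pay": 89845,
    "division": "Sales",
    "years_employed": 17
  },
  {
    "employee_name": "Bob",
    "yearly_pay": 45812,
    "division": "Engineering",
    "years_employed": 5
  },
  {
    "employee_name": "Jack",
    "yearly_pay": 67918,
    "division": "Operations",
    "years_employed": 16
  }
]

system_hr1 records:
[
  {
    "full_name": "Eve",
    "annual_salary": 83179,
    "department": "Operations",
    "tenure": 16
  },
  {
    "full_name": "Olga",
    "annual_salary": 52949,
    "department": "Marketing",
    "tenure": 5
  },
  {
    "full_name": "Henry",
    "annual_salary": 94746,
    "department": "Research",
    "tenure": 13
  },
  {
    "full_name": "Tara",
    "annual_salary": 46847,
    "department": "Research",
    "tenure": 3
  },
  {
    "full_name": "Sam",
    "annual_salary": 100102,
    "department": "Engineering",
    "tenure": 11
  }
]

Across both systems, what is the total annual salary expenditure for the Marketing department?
52949

Schema mappings:
- "division" (system_hr2) = "department" (system_hr1) = department
- "yearly_pay" (system_hr2) = "annual_salary" (system_hr1) = salary

Marketing salaries from system_hr2: 0
Marketing salaries from system_hr1: 52949

Total: 0 + 52949 = 52949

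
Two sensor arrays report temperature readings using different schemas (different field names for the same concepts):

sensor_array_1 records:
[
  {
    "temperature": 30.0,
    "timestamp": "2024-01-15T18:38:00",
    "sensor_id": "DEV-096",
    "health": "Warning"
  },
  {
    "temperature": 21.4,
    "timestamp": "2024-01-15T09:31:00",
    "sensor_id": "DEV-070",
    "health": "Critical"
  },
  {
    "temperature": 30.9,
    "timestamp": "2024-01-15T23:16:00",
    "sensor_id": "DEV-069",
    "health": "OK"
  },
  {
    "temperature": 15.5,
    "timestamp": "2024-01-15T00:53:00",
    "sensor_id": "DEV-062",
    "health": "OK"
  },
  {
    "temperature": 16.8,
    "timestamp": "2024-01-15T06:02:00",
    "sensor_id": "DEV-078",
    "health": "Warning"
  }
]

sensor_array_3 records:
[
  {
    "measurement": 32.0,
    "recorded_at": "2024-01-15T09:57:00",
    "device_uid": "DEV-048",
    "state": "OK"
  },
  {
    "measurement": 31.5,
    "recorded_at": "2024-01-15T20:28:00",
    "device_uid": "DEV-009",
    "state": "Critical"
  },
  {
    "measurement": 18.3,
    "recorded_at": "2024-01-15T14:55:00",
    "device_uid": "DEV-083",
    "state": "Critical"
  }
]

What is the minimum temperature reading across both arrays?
15.5

Schema mapping: "temperature" (sensor_array_1) = "measurement" (sensor_array_3) = temperature reading

Minimum in sensor_array_1: 15.5
Minimum in sensor_array_3: 18.3

Overall minimum: min(15.5, 18.3) = 15.5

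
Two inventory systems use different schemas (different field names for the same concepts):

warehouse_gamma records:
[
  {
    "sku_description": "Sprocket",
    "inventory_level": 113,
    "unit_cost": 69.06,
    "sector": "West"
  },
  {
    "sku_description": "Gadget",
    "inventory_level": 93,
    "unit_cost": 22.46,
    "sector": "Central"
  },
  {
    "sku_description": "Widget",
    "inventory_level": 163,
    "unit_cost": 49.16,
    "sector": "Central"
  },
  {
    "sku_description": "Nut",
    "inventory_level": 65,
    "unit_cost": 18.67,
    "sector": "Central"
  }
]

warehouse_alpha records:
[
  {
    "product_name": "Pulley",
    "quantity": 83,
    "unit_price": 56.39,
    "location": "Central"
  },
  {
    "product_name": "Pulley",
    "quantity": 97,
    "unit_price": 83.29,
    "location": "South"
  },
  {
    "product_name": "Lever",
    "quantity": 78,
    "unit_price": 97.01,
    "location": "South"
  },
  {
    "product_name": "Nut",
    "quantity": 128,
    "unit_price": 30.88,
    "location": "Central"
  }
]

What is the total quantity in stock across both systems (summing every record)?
820

To reconcile these schemas, identify the field holding the quantity in stock in each system:
1. In warehouse_gamma it is "inventory_level"
2. In warehouse_alpha it is "quantity"

From warehouse_gamma: 113 + 93 + 163 + 65 = 434
From warehouse_alpha: 83 + 97 + 78 + 128 = 386

Total: 434 + 386 = 820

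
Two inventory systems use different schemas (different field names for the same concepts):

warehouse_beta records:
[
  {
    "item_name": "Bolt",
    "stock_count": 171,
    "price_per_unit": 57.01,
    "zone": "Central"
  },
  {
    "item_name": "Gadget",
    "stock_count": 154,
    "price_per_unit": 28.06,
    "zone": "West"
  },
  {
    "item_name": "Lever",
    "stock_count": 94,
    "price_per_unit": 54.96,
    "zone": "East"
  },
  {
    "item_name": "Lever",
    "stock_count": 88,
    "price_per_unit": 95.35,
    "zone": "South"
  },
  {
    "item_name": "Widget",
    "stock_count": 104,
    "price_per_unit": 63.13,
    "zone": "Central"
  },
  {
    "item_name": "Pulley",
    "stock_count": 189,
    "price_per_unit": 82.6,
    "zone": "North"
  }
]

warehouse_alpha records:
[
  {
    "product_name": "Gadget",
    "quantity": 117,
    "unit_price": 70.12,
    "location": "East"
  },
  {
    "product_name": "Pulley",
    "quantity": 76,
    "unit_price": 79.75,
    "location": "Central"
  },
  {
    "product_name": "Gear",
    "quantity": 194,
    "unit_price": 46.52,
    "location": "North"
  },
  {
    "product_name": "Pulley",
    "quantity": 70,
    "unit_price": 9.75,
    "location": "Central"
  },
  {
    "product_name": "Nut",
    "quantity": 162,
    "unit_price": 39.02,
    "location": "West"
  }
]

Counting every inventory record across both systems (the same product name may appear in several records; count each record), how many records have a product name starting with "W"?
1

Schema mapping: "item_name" (warehouse_beta) = "product_name" (warehouse_alpha) = product name

Records with product name starting with "W" in warehouse_beta: 1
Records with product name starting with "W" in warehouse_alpha: 0

Total: 1 + 0 = 1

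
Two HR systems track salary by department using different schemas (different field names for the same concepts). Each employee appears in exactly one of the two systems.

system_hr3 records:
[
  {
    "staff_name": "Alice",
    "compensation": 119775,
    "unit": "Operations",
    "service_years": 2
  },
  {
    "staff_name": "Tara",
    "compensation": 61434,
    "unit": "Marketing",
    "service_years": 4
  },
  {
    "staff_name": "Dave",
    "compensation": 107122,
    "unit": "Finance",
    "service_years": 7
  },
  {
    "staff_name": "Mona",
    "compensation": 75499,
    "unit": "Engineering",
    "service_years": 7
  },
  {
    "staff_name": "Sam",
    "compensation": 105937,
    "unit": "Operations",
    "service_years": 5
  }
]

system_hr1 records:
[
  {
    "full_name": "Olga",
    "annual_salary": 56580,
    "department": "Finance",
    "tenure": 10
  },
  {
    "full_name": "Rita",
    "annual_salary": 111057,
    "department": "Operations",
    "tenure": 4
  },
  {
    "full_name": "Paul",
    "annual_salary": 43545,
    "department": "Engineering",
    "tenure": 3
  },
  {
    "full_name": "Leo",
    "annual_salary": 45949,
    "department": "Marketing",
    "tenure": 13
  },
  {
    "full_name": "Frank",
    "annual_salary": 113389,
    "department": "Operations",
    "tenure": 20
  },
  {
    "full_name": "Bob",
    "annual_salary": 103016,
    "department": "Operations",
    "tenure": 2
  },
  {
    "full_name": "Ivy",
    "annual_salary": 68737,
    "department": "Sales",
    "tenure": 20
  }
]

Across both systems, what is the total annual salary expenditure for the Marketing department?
107383

Schema mappings:
- "unit" (system_hr3) = "department" (system_hr1) = department
- "compensation" (system_hr3) = "annual_salary" (system_hr1) = salary

Marketing salaries from system_hr3: 61434
Marketing salaries from system_hr1: 45949

Total: 61434 + 45949 = 107383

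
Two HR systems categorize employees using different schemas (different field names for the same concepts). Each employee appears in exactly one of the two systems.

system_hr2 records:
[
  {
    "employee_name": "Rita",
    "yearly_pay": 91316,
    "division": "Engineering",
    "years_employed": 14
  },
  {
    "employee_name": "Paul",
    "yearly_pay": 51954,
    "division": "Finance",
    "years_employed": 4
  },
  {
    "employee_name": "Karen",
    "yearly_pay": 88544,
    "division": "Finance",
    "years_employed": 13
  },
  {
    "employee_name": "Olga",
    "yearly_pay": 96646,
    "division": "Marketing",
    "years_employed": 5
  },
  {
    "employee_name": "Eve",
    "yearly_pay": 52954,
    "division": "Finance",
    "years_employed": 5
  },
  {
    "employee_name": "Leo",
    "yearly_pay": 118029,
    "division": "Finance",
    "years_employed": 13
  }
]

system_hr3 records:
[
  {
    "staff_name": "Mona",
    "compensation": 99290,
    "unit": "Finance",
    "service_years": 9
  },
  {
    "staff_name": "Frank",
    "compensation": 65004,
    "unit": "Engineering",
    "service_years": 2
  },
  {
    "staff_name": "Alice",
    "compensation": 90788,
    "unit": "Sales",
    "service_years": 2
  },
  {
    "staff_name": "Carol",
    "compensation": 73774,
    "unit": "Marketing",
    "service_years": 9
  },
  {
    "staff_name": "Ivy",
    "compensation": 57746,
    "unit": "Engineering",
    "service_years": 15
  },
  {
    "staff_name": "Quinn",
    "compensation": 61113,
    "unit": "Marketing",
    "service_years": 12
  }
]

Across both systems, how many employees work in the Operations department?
0

Schema mapping: "division" (system_hr2) = "unit" (system_hr3) = department

Operations employees in system_hr2: 0
Operations employees in system_hr3: 0

Total in Operations: 0 + 0 = 0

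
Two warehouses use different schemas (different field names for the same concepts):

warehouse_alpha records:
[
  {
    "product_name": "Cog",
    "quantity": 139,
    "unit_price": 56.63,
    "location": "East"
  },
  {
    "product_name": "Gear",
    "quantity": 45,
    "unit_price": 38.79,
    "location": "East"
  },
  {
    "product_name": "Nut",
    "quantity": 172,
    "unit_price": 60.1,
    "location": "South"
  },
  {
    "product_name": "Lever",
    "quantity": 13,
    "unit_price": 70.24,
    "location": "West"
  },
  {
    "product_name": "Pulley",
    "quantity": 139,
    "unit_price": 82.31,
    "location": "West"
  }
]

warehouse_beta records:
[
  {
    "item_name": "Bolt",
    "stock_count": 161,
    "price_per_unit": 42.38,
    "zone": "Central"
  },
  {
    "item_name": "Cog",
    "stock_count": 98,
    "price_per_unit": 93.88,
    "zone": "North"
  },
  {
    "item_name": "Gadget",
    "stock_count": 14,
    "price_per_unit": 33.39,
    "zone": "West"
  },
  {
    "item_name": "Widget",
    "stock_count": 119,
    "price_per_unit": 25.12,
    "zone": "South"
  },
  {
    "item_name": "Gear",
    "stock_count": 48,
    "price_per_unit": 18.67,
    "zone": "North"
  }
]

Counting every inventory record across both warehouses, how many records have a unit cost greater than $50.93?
5

Schema mapping: "unit_price" (warehouse_alpha) = "price_per_unit" (warehouse_beta) = unit cost

Records > $50.93 in warehouse_alpha: 4
Records > $50.93 in warehouse_beta: 1

Total count: 4 + 1 = 5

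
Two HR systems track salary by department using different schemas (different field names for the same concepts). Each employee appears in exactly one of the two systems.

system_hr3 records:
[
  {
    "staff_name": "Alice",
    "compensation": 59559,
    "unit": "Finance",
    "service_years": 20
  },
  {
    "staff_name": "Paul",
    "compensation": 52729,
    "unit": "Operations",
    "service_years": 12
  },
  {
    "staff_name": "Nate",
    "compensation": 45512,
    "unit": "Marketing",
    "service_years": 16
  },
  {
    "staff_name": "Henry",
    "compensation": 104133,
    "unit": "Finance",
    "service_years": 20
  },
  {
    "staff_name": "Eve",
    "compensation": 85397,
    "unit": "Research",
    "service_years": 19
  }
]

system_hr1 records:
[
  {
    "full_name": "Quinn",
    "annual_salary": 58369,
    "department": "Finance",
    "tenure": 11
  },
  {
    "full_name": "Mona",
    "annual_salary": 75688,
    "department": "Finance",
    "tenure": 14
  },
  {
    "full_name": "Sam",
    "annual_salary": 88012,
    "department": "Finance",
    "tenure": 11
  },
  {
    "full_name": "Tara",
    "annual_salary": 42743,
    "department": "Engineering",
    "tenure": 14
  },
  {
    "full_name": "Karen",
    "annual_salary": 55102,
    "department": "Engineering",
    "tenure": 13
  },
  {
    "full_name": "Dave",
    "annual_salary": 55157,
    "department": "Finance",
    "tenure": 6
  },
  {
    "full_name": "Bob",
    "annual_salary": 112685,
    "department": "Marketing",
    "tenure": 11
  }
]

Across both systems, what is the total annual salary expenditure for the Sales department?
0

Schema mappings:
- "unit" (system_hr3) = "department" (system_hr1) = department
- "compensation" (system_hr3) = "annual_salary" (system_hr1) = salary

Sales salaries from system_hr3: 0
Sales salaries from system_hr1: 0

Total: 0 + 0 = 0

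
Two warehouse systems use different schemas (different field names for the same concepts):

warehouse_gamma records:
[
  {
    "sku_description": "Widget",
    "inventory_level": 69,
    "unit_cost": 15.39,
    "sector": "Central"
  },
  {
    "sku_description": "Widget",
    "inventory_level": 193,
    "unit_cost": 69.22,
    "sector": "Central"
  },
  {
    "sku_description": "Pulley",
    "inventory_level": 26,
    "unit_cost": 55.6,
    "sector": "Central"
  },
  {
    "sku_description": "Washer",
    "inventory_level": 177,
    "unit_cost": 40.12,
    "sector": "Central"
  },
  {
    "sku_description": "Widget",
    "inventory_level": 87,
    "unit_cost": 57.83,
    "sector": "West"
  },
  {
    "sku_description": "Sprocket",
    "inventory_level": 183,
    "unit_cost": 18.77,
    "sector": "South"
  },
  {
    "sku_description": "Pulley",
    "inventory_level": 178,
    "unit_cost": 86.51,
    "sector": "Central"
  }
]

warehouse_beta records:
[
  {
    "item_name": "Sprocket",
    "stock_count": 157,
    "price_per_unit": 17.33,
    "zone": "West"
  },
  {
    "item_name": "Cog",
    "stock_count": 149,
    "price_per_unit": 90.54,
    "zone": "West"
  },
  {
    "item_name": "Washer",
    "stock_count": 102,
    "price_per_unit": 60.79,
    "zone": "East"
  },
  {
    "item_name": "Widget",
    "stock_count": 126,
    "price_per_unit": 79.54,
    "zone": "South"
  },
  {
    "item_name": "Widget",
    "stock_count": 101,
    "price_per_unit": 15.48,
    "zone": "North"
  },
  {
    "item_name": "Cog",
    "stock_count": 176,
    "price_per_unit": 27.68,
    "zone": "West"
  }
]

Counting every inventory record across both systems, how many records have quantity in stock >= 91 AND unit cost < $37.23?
4

Schema mappings:
- "inventory_level" (warehouse_gamma) = "stock_count" (warehouse_beta) = quantity
- "unit_cost" (warehouse_gamma) = "price_per_unit" (warehouse_beta) = unit cost

Records meeting both conditions in warehouse_gamma: 1
Records meeting both conditions in warehouse_beta: 3

Total: 1 + 3 = 4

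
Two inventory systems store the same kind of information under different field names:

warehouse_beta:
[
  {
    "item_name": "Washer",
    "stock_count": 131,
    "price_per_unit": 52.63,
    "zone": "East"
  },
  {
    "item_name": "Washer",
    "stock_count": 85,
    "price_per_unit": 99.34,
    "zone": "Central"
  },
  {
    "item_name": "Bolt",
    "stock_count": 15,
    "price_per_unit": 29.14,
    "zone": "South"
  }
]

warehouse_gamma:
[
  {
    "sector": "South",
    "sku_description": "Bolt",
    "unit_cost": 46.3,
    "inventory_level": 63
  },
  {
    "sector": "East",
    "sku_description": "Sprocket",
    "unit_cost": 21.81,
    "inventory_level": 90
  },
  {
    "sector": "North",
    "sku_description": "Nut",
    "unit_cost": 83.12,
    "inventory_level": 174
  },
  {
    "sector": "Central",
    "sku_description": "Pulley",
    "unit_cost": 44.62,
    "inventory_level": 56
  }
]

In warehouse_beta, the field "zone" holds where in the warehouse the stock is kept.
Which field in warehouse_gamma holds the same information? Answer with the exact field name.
sector

In warehouse_beta, "zone" holds where in the warehouse the stock is kept.
The fields in warehouse_gamma are: "sector", "sku_description", "unit_cost", "inventory_level".
"sector" is the match: the name refers to the same concept and its values are area labels (e.g. 'Central', 'East').
The other fields ("sku_description", "unit_cost", "inventory_level") hold different kinds of data.

So "zone" in warehouse_beta corresponds to "sector" in warehouse_gamma.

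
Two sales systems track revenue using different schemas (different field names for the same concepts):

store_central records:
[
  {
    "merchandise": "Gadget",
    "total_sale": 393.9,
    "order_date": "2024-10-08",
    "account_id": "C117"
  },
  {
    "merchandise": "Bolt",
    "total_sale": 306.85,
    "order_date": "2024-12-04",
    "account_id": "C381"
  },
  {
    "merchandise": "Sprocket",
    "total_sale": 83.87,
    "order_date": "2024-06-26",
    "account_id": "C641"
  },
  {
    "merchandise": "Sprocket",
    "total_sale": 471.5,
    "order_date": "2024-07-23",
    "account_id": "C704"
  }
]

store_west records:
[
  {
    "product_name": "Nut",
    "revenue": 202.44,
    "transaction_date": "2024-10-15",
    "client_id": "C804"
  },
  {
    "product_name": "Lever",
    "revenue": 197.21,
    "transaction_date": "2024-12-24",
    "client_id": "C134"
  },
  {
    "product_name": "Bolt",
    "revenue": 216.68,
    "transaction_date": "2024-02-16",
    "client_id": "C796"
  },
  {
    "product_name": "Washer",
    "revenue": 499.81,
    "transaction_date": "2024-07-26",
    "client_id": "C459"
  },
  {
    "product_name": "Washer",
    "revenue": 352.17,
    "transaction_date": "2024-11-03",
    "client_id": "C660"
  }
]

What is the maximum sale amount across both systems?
499.81

Reconcile: "total_sale" (store_central) = "revenue" (store_west) = sale amount

Maximum in store_central: 471.5
Maximum in store_west: 499.81

Overall maximum: max(471.5, 499.81) = 499.81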